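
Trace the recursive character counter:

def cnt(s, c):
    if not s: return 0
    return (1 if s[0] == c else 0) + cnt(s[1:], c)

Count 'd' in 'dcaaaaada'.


s[0]='d' == 'd' -> 1
s[0]='c' != 'd' -> 0
s[0]='a' != 'd' -> 0
s[0]='a' != 'd' -> 0
s[0]='a' != 'd' -> 0
s[0]='a' != 'd' -> 0
s[0]='a' != 'd' -> 0
s[0]='d' == 'd' -> 1
s[0]='a' != 'd' -> 0
Sum: 1 + 0 + 0 + 0 + 0 + 0 + 0 + 1 + 0 = 2

2


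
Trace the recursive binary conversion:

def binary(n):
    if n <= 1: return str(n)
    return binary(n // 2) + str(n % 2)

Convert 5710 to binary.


binary(5710) = binary(2855) + '0'
binary(2855) = binary(1427) + '1'
binary(1427) = binary(713) + '1'
binary(713) = binary(356) + '1'
binary(356) = binary(178) + '0'
binary(178) = binary(89) + '0'
binary(89) = binary(44) + '1'
binary(44) = binary(22) + '0'
binary(22) = binary(11) + '0'
binary(11) = binary(5) + '1'
binary(5) = binary(2) + '1'
binary(2) = binary(1) + '0'
binary(1) = '1'  (base case)
Concatenating: '1' + '0' + '1' + '1' + '0' + '0' + '1' + '0' + '0' + '1' + '1' + '1' + '0' = '1011001001110'

1011001001110


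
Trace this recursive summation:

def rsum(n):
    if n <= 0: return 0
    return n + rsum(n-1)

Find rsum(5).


rsum(5)
= 5 + 4 + 3 + 2 + 1 + rsum(0)
= 5 + 4 + 3 + 2 + 1 + 0
= 15

15


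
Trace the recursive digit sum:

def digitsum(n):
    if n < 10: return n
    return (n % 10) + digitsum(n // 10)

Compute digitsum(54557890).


digitsum(54557890) = 0 + digitsum(5455789)
digitsum(5455789) = 9 + digitsum(545578)
digitsum(545578) = 8 + digitsum(54557)
digitsum(54557) = 7 + digitsum(5455)
digitsum(5455) = 5 + digitsum(545)
digitsum(545) = 5 + digitsum(54)
digitsum(54) = 4 + digitsum(5)
digitsum(5) = 5  (base case)
Total: 0 + 9 + 8 + 7 + 5 + 5 + 4 + 5 = 43

43


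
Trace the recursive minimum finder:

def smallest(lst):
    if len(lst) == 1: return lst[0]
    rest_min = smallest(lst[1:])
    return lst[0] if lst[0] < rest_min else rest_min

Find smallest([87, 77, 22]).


smallest([87, 77, 22]): compare 87 with smallest([77, 22])
smallest([77, 22]): compare 77 with smallest([22])
smallest([22]) = 22  (base case)
Compare 77 with 22 -> 22
Compare 87 with 22 -> 22

22


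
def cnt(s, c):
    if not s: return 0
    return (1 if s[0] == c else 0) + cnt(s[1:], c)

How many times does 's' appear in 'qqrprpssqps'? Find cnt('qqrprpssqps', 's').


s[0]='q' != 's' -> 0
s[0]='q' != 's' -> 0
s[0]='r' != 's' -> 0
s[0]='p' != 's' -> 0
s[0]='r' != 's' -> 0
s[0]='p' != 's' -> 0
s[0]='s' == 's' -> 1
s[0]='s' == 's' -> 1
s[0]='q' != 's' -> 0
s[0]='p' != 's' -> 0
s[0]='s' == 's' -> 1
Sum: 0 + 0 + 0 + 0 + 0 + 0 + 1 + 1 + 0 + 0 + 1 = 3

3


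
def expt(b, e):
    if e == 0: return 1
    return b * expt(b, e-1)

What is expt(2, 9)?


expt(2, 9)
= 2 * expt(2, 8)
= 2 * 2 * expt(2, 7)
= 2 * 2 * 2 * expt(2, 6)
= 2 * 2 * 2 * 2 * expt(2, 5)
= 2 * 2 * 2 * 2 * 2 * expt(2, 4)
= 2 * 2 * 2 * 2 * 2 * 2 * expt(2, 3)
= 2 * 2 * 2 * 2 * 2 * 2 * 2 * expt(2, 2)
= 2 * 2 * 2 * 2 * 2 * 2 * 2 * 2 * expt(2, 1)
= 2 * 2 * 2 * 2 * 2 * 2 * 2 * 2 * 2 * expt(2, 0)
= 2 * 2 * 2 * 2 * 2 * 2 * 2 * 2 * 2 * 1
= 512

512


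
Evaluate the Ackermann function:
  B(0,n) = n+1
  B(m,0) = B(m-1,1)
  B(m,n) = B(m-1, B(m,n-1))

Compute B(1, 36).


B(1, 36) = B(0, B(1, 35))
  B(1, 35) = B(0, B(1, 34))
    B(1, 34) = B(0, B(1, 33))
      B(1, 33) = B(0, B(1, 32))
        B(1, 32) = B(0, B(1, 31))
          B(1, 31) = B(0, B(1, 30))
          B(1, 30) = B(0, B(1, 29))
          B(1, 29) = B(0, B(1, 28))
          B(1, 28) = B(0, B(1, 27))
          B(1, 27) = B(0, B(1, 26))
          B(1, 26) = B(0, B(1, 25))
          B(1, 25) = B(0, B(1, 24))
          B(1, 24) = B(0, B(1, 23))
          B(1, 23) = B(0, B(1, 22))
          B(1, 22) = B(0, B(1, 21))
          B(1, 21) = B(0, B(1, 20))
          B(1, 20) = B(0, B(1, 19))
          B(1, 19) = B(0, B(1, 18))
          B(1, 18) = B(0, B(1, 17))
          B(1, 17) = B(0, B(1, 16))
          B(1, 16) = B(0, B(1, 15))
          B(1, 15) = B(0, B(1, 14))
          B(1, 14) = B(0, B(1, 13))
          B(1, 13) = B(0, B(1, 12))
          B(1, 12) = B(0, B(1, 11))
... (trace truncated)
Result: B(1, 36) = 38

38


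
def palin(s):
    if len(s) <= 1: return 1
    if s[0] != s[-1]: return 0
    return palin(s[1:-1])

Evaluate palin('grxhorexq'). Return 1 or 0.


palin('grxhorexq'): s[0]='g' != s[-1]='q' -> return 0
Result: 0 (not a palindrome)

0


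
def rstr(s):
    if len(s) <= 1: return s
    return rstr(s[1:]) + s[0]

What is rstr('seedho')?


rstr('seedho') = rstr('eedho') + 's'
rstr('eedho') = rstr('edho') + 'e'
rstr('edho') = rstr('dho') + 'e'
rstr('dho') = rstr('ho') + 'd'
rstr('ho') = rstr('o') + 'h'
rstr('o') = 'o'  (base case)
Concatenating: 'o' + 'h' + 'd' + 'e' + 'e' + 's' = 'ohdees'

ohdees


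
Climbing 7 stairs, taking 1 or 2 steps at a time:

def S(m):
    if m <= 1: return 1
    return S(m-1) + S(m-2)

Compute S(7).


Building up from base cases:
S(0) = 1
S(1) = 1
S(2) = S(1) + S(0) = 1 + 1 = 2
S(3) = S(2) + S(1) = 2 + 1 = 3
S(4) = S(3) + S(2) = 3 + 2 = 5
S(5) = S(4) + S(3) = 5 + 3 = 8
S(6) = S(5) + S(4) = 8 + 5 = 13
S(7) = S(6) + S(5) = 13 + 8 = 21

21


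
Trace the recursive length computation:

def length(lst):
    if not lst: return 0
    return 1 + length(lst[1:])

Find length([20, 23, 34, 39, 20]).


length([20, 23, 34, 39, 20]) = 1 + length([23, 34, 39, 20])
length([23, 34, 39, 20]) = 1 + length([34, 39, 20])
length([34, 39, 20]) = 1 + length([39, 20])
length([39, 20]) = 1 + length([20])
length([20]) = 1 + length([])
length([]) = 0  (base case)
Unwinding: 1 + 1 + 1 + 1 + 1 + 0 = 5

5


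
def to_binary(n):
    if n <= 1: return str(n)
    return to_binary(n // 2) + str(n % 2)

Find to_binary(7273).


to_binary(7273) = to_binary(3636) + '1'
to_binary(3636) = to_binary(1818) + '0'
to_binary(1818) = to_binary(909) + '0'
to_binary(909) = to_binary(454) + '1'
to_binary(454) = to_binary(227) + '0'
to_binary(227) = to_binary(113) + '1'
to_binary(113) = to_binary(56) + '1'
to_binary(56) = to_binary(28) + '0'
to_binary(28) = to_binary(14) + '0'
to_binary(14) = to_binary(7) + '0'
to_binary(7) = to_binary(3) + '1'
to_binary(3) = to_binary(1) + '1'
to_binary(1) = '1'  (base case)
Concatenating: '1' + '1' + '1' + '0' + '0' + '0' + '1' + '1' + '0' + '1' + '0' + '0' + '1' = '1110001101001'

1110001101001


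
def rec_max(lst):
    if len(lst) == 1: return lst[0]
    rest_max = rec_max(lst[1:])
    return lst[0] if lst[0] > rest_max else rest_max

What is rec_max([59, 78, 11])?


rec_max([59, 78, 11]): compare 59 with rec_max([78, 11])
rec_max([78, 11]): compare 78 with rec_max([11])
rec_max([11]) = 11  (base case)
Compare 78 with 11 -> 78
Compare 59 with 78 -> 78

78


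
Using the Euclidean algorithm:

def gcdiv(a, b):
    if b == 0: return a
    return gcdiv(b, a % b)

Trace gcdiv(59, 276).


gcdiv(59, 276) = gcdiv(276, 59)
gcdiv(276, 59) = gcdiv(59, 40)
gcdiv(59, 40) = gcdiv(40, 19)
gcdiv(40, 19) = gcdiv(19, 2)
gcdiv(19, 2) = gcdiv(2, 1)
gcdiv(2, 1) = gcdiv(1, 0)
gcdiv(1, 0) = 1  (base case)

1


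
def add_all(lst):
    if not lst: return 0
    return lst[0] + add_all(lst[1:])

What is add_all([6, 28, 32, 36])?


add_all([6, 28, 32, 36]) = 6 + add_all([28, 32, 36])
add_all([28, 32, 36]) = 28 + add_all([32, 36])
add_all([32, 36]) = 32 + add_all([36])
add_all([36]) = 36 + add_all([])
add_all([]) = 0  (base case)
Total: 6 + 28 + 32 + 36 + 0 = 102

102


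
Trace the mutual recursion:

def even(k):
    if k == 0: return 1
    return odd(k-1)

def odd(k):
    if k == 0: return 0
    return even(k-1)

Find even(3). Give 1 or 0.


even(3) = odd(2)
odd(2) = even(1)
even(1) = odd(0)
odd(0) = 0  (base case)
Result: 0

0


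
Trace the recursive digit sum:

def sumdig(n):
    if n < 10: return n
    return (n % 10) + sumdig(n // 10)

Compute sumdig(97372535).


sumdig(97372535) = 5 + sumdig(9737253)
sumdig(9737253) = 3 + sumdig(973725)
sumdig(973725) = 5 + sumdig(97372)
sumdig(97372) = 2 + sumdig(9737)
sumdig(9737) = 7 + sumdig(973)
sumdig(973) = 3 + sumdig(97)
sumdig(97) = 7 + sumdig(9)
sumdig(9) = 9  (base case)
Total: 5 + 3 + 5 + 2 + 7 + 3 + 7 + 9 = 41

41


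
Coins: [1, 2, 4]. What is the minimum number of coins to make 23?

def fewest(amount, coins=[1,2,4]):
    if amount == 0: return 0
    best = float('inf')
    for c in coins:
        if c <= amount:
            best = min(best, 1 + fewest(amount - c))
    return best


Building up with DP:
fewest(0) = 0
fewest(1) = min(1+fewest(0)=1+0=1) = 1
fewest(2) = min(1+fewest(1)=1+1=2, 1+fewest(0)=1+0=1) = 1
fewest(3) = min(1+fewest(2)=1+1=2, 1+fewest(1)=1+1=2) = 2
fewest(4) = min(1+fewest(3)=1+2=3, 1+fewest(2)=1+1=2, 1+fewest(0)=1+0=1) = 1
fewest(5) = min(1+fewest(4)=1+1=2, 1+fewest(3)=1+2=3, 1+fewest(1)=1+1=2) = 2
fewest(6) = min(1+fewest(5)=1+2=3, 1+fewest(4)=1+1=2, 1+fewest(2)=1+1=2) = 2
fewest(7) = min(1+fewest(6)=1+2=3, 1+fewest(5)=1+2=3, 1+fewest(3)=1+2=3) = 3
fewest(8) = min(1+fewest(7)=1+3=4, 1+fewest(6)=1+2=3, 1+fewest(4)=1+1=2) = 2
fewest(9) = min(1+fewest(8)=1+2=3, 1+fewest(7)=1+3=4, 1+fewest(5)=1+2=3) = 3
fewest(10) = min(1+fewest(9)=1+3=4, 1+fewest(8)=1+2=3, 1+fewest(6)=1+2=3) = 3
fewest(11) = min(1+fewest(10)=1+3=4, 1+fewest(9)=1+3=4, 1+fewest(7)=1+3=4) = 4
fewest(12) = min(1+fewest(11)=1+4=5, 1+fewest(10)=1+3=4, 1+fewest(8)=1+2=3) = 3
fewest(13) = min(1+fewest(12)=1+3=4, 1+fewest(11)=1+4=5, 1+fewest(9)=1+3=4) = 4
fewest(14) = min(1+fewest(13)=1+4=5, 1+fewest(12)=1+3=4, 1+fewest(10)=1+3=4) = 4
fewest(15) = min(1+fewest(14)=1+4=5, 1+fewest(13)=1+4=5, 1+fewest(11)=1+4=5) = 5
fewest(16) = min(1+fewest(15)=1+5=6, 1+fewest(14)=1+4=5, 1+fewest(12)=1+3=4) = 4
fewest(17) = min(1+fewest(16)=1+4=5, 1+fewest(15)=1+5=6, 1+fewest(13)=1+4=5) = 5
fewest(18) = min(1+fewest(17)=1+5=6, 1+fewest(16)=1+4=5, 1+fewest(14)=1+4=5) = 5
fewest(19) = min(1+fewest(18)=1+5=6, 1+fewest(17)=1+5=6, 1+fewest(15)=1+5=6) = 6
fewest(20) = min(1+fewest(19)=1+6=7, 1+fewest(18)=1+5=6, 1+fewest(16)=1+4=5) = 5
fewest(21) = min(1+fewest(20)=1+5=6, 1+fewest(19)=1+6=7, 1+fewest(17)=1+5=6) = 6
fewest(22) = min(1+fewest(21)=1+6=7, 1+fewest(20)=1+5=6, 1+fewest(18)=1+5=6) = 6
fewest(23) = min(1+fewest(22)=1+6=7, 1+fewest(21)=1+6=7, 1+fewest(19)=1+6=7) = 7

7


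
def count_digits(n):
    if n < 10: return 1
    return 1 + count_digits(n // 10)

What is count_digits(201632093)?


count_digits(201632093) = 1 + count_digits(20163209)
count_digits(20163209) = 1 + count_digits(2016320)
count_digits(2016320) = 1 + count_digits(201632)
count_digits(201632) = 1 + count_digits(20163)
count_digits(20163) = 1 + count_digits(2016)
count_digits(2016) = 1 + count_digits(201)
count_digits(201) = 1 + count_digits(20)
count_digits(20) = 1 + count_digits(2)
count_digits(2) = 1  (base case: 2 < 10)
Unwinding: 1 + 1 + 1 + 1 + 1 + 1 + 1 + 1 + 1 = 9

9


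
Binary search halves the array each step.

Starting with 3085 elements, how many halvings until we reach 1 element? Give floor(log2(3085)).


3085 / 2 = 1542
1542 / 2 = 771
771 / 2 = 385
385 / 2 = 192
192 / 2 = 96
96 / 2 = 48
48 / 2 = 24
24 / 2 = 12
12 / 2 = 6
6 / 2 = 3
3 / 2 = 1
Reached 1 after 11 halvings

11


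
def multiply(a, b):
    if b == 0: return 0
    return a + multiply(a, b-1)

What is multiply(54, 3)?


multiply(54, 3) = 54 + multiply(54, 2)
multiply(54, 2) = 54 + multiply(54, 1)
multiply(54, 1) = 54 + multiply(54, 0)
multiply(54, 0) = 0  (base case)
Total: 54 + 54 + 54 + 0 = 162

162


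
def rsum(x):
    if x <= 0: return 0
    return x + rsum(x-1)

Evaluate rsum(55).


rsum(55)
= 55 + 54 + 53 + 52 + 51 + 50 + 49 + 48 + 47 + 46 + 45 + 44 + 43 + 42 + 41 + 40 + 39 + 38 + 37 + 36 + 35 + 34 + 33 + 32 + 31 + 30 + 29 + 28 + 27 + 26 + 25 + 24 + 23 + 22 + 21 + 20 + 19 + 18 + 17 + 16 + 15 + 14 + 13 + 12 + 11 + 10 + 9 + 8 + 7 + 6 + 5 + 4 + 3 + 2 + 1 + rsum(0)
= 55 + 54 + 53 + 52 + 51 + 50 + 49 + 48 + 47 + 46 + 45 + 44 + 43 + 42 + 41 + 40 + 39 + 38 + 37 + 36 + 35 + 34 + 33 + 32 + 31 + 30 + 29 + 28 + 27 + 26 + 25 + 24 + 23 + 22 + 21 + 20 + 19 + 18 + 17 + 16 + 15 + 14 + 13 + 12 + 11 + 10 + 9 + 8 + 7 + 6 + 5 + 4 + 3 + 2 + 1 + 0
= 1540

1540


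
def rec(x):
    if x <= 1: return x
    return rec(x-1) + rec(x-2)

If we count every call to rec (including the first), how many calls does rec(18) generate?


Let C(n) = total calls for rec(n)
C(0) = 1, C(1) = 1
C(2) = 1 + C(1) + C(0) = 1 + 1 + 1 = 3
C(3) = 1 + C(2) + C(1) = 1 + 3 + 1 = 5
C(4) = 1 + C(3) + C(2) = 1 + 5 + 3 = 9
C(5) = 1 + C(4) + C(3) = 1 + 9 + 5 = 15
C(6) = 1 + C(5) + C(4) = 1 + 15 + 9 = 25
C(7) = 1 + C(6) + C(5) = 1 + 25 + 15 = 41
C(8) = 1 + C(7) + C(6) = 1 + 41 + 25 = 67
C(9) = 1 + C(8) + C(7) = 1 + 67 + 41 = 109
C(10) = 1 + C(9) + C(8) = 1 + 109 + 67 = 177
C(11) = 1 + C(10) + C(9) = 1 + 177 + 109 = 287
C(12) = 1 + C(11) + C(10) = 1 + 287 + 177 = 465
C(13) = 1 + C(12) + C(11) = 1 + 465 + 287 = 753
C(14) = 1 + C(13) + C(12) = 1 + 753 + 465 = 1219
C(15) = 1 + C(14) + C(13) = 1 + 1219 + 753 = 1973
C(16) = 1 + C(15) + C(14) = 1 + 1973 + 1219 = 3193
C(17) = 1 + C(16) + C(15) = 1 + 3193 + 1973 = 5167
C(18) = 1 + C(17) + C(16) = 1 + 5167 + 3193 = 8361

8361


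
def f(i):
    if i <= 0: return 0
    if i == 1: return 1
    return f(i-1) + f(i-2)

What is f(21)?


Computing f(21) bottom-up:
f(0) = 0
f(1) = 1
f(2) = f(1) + f(0) = 1 + 0 = 1
f(3) = f(2) + f(1) = 1 + 1 = 2
f(4) = f(3) + f(2) = 2 + 1 = 3
f(5) = f(4) + f(3) = 3 + 2 = 5
f(6) = f(5) + f(4) = 5 + 3 = 8
f(7) = f(6) + f(5) = 8 + 5 = 13
f(8) = f(7) + f(6) = 13 + 8 = 21
f(9) = f(8) + f(7) = 21 + 13 = 34
f(10) = f(9) + f(8) = 34 + 21 = 55
f(11) = f(10) + f(9) = 55 + 34 = 89
f(12) = f(11) + f(10) = 89 + 55 = 144
f(13) = f(12) + f(11) = 144 + 89 = 233
f(14) = f(13) + f(12) = 233 + 144 = 377
f(15) = f(14) + f(13) = 377 + 233 = 610
f(16) = f(15) + f(14) = 610 + 377 = 987
f(17) = f(16) + f(15) = 987 + 610 = 1597
f(18) = f(17) + f(16) = 1597 + 987 = 2584
f(19) = f(18) + f(17) = 2584 + 1597 = 4181
f(20) = f(19) + f(18) = 4181 + 2584 = 6765
f(21) = f(20) + f(19) = 6765 + 4181 = 10946

10946


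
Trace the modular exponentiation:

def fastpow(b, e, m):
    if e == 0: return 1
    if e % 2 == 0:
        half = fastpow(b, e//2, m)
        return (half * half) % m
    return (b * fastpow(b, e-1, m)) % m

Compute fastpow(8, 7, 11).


fastpow(8, 7, 11): e is odd, compute fastpow(8, 6, 11)
  fastpow(8, 6, 11): e is even, compute fastpow(8, 3, 11)
    fastpow(8, 3, 11): e is odd, compute fastpow(8, 2, 11)
      fastpow(8, 2, 11): e is even, compute fastpow(8, 1, 11)
        fastpow(8, 1, 11): e is odd, compute fastpow(8, 0, 11)
          fastpow(8, 0, 11) = 1
        (8 * 1) % 11 = 8
      half=8, (8*8) % 11 = 9
    (8 * 9) % 11 = 6
  half=6, (6*6) % 11 = 3
(8 * 3) % 11 = 2

2


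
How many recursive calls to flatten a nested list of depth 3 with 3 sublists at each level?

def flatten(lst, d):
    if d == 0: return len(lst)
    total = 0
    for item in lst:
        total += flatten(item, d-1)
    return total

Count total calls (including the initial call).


At depth 0 (root): 1 call
At depth 1: each of 1 parents calls flatten on 3 children = 3 calls
At depth 2: each of 3 parents calls flatten on 3 children = 9 calls
At depth 3: each of 9 parents calls flatten on 3 children = 27 calls
Total: 1 + 3 + 9 + 27 = 40

40


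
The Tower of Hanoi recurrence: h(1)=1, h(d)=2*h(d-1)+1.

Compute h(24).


h(24) = 2 * h(23) + 1
h(23) = 2 * h(22) + 1
h(22) = 2 * h(21) + 1
h(21) = 2 * h(20) + 1
h(20) = 2 * h(19) + 1
h(19) = 2 * h(18) + 1
h(18) = 2 * h(17) + 1
h(17) = 2 * h(16) + 1
h(16) = 2 * h(15) + 1
h(15) = 2 * h(14) + 1
h(14) = 2 * h(13) + 1
h(13) = 2 * h(12) + 1
h(12) = 2 * h(11) + 1
h(11) = 2 * h(10) + 1
h(10) = 2 * h(9) + 1
h(9) = 2 * h(8) + 1
h(8) = 2 * h(7) + 1
h(7) = 2 * h(6) + 1
h(6) = 2 * h(5) + 1
h(5) = 2 * h(4) + 1
h(4) = 2 * h(3) + 1
h(3) = 2 * h(2) + 1
h(2) = 2 * h(1) + 1
h(1) = 1  (base case)
h(2) = 2 * 1 + 1 = 3
h(3) = 2 * 3 + 1 = 7
h(4) = 2 * 7 + 1 = 15
h(5) = 2 * 15 + 1 = 31
h(6) = 2 * 31 + 1 = 63
h(7) = 2 * 63 + 1 = 127
h(8) = 2 * 127 + 1 = 255
h(9) = 2 * 255 + 1 = 511
h(10) = 2 * 511 + 1 = 1023
h(11) = 2 * 1023 + 1 = 2047
h(12) = 2 * 2047 + 1 = 4095
h(13) = 2 * 4095 + 1 = 8191
h(14) = 2 * 8191 + 1 = 16383
h(15) = 2 * 16383 + 1 = 32767
h(16) = 2 * 32767 + 1 = 65535
h(17) = 2 * 65535 + 1 = 131071
h(18) = 2 * 131071 + 1 = 262143
h(19) = 2 * 262143 + 1 = 524287
h(20) = 2 * 524287 + 1 = 1048575
h(21) = 2 * 1048575 + 1 = 2097151
h(22) = 2 * 2097151 + 1 = 4194303
h(23) = 2 * 4194303 + 1 = 8388607
h(24) = 2 * 8388607 + 1 = 16777215

16777215


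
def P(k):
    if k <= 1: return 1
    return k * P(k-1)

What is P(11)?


P(11)
= 11 * P(10)
= 11 * 10 * P(9)
= 11 * 10 * 9 * P(8)
= 11 * 10 * 9 * 8 * P(7)
= 11 * 10 * 9 * 8 * 7 * P(6)
= 11 * 10 * 9 * 8 * 7 * 6 * P(5)
= 11 * 10 * 9 * 8 * 7 * 6 * 5 * P(4)
= 11 * 10 * 9 * 8 * 7 * 6 * 5 * 4 * P(3)
= 11 * 10 * 9 * 8 * 7 * 6 * 5 * 4 * 3 * P(2)
= 11 * 10 * 9 * 8 * 7 * 6 * 5 * 4 * 3 * 2 * P(1)
= 11 * 10 * 9 * 8 * 7 * 6 * 5 * 4 * 3 * 2 * 1
= 39916800

39916800


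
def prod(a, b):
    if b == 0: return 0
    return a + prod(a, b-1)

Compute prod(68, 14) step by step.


prod(68, 14) = 68 + prod(68, 13)
prod(68, 13) = 68 + prod(68, 12)
prod(68, 12) = 68 + prod(68, 11)
prod(68, 11) = 68 + prod(68, 10)
prod(68, 10) = 68 + prod(68, 9)
prod(68, 9) = 68 + prod(68, 8)
prod(68, 8) = 68 + prod(68, 7)
prod(68, 7) = 68 + prod(68, 6)
prod(68, 6) = 68 + prod(68, 5)
prod(68, 5) = 68 + prod(68, 4)
prod(68, 4) = 68 + prod(68, 3)
prod(68, 3) = 68 + prod(68, 2)
prod(68, 2) = 68 + prod(68, 1)
prod(68, 1) = 68 + prod(68, 0)
prod(68, 0) = 0  (base case)
Total: 68 + 68 + 68 + 68 + 68 + 68 + 68 + 68 + 68 + 68 + 68 + 68 + 68 + 68 + 0 = 952

952


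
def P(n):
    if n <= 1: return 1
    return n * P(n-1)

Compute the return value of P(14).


P(14)
= 14 * P(13)
= 14 * 13 * P(12)
= 14 * 13 * 12 * P(11)
= 14 * 13 * 12 * 11 * P(10)
= 14 * 13 * 12 * 11 * 10 * P(9)
= 14 * 13 * 12 * 11 * 10 * 9 * P(8)
= 14 * 13 * 12 * 11 * 10 * 9 * 8 * P(7)
= 14 * 13 * 12 * 11 * 10 * 9 * 8 * 7 * P(6)
= 14 * 13 * 12 * 11 * 10 * 9 * 8 * 7 * 6 * P(5)
= 14 * 13 * 12 * 11 * 10 * 9 * 8 * 7 * 6 * 5 * P(4)
= 14 * 13 * 12 * 11 * 10 * 9 * 8 * 7 * 6 * 5 * 4 * P(3)
= 14 * 13 * 12 * 11 * 10 * 9 * 8 * 7 * 6 * 5 * 4 * 3 * P(2)
= 14 * 13 * 12 * 11 * 10 * 9 * 8 * 7 * 6 * 5 * 4 * 3 * 2 * P(1)
= 14 * 13 * 12 * 11 * 10 * 9 * 8 * 7 * 6 * 5 * 4 * 3 * 2 * 1
= 87178291200

87178291200


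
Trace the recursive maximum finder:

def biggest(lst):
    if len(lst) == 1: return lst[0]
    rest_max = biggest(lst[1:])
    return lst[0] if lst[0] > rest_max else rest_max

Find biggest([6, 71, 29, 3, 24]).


biggest([6, 71, 29, 3, 24]): compare 6 with biggest([71, 29, 3, 24])
biggest([71, 29, 3, 24]): compare 71 with biggest([29, 3, 24])
biggest([29, 3, 24]): compare 29 with biggest([3, 24])
biggest([3, 24]): compare 3 with biggest([24])
biggest([24]) = 24  (base case)
Compare 3 with 24 -> 24
Compare 29 with 24 -> 29
Compare 71 with 29 -> 71
Compare 6 with 71 -> 71

71


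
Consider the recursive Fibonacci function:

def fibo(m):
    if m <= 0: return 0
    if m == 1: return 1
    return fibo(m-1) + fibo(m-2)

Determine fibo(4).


Computing fibo(4) bottom-up:
fibo(0) = 0
fibo(1) = 1
fibo(2) = fibo(1) + fibo(0) = 1 + 0 = 1
fibo(3) = fibo(2) + fibo(1) = 1 + 1 = 2
fibo(4) = fibo(3) + fibo(2) = 2 + 1 = 3

3


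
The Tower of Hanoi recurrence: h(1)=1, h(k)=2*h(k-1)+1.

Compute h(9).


h(9) = 2 * h(8) + 1
h(8) = 2 * h(7) + 1
h(7) = 2 * h(6) + 1
h(6) = 2 * h(5) + 1
h(5) = 2 * h(4) + 1
h(4) = 2 * h(3) + 1
h(3) = 2 * h(2) + 1
h(2) = 2 * h(1) + 1
h(1) = 1  (base case)
h(2) = 2 * 1 + 1 = 3
h(3) = 2 * 3 + 1 = 7
h(4) = 2 * 7 + 1 = 15
h(5) = 2 * 15 + 1 = 31
h(6) = 2 * 31 + 1 = 63
h(7) = 2 * 63 + 1 = 127
h(8) = 2 * 127 + 1 = 255
h(9) = 2 * 255 + 1 = 511

511


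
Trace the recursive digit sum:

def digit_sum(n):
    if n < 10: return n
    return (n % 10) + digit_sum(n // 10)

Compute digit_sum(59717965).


digit_sum(59717965) = 5 + digit_sum(5971796)
digit_sum(5971796) = 6 + digit_sum(597179)
digit_sum(597179) = 9 + digit_sum(59717)
digit_sum(59717) = 7 + digit_sum(5971)
digit_sum(5971) = 1 + digit_sum(597)
digit_sum(597) = 7 + digit_sum(59)
digit_sum(59) = 9 + digit_sum(5)
digit_sum(5) = 5  (base case)
Total: 5 + 6 + 9 + 7 + 1 + 7 + 9 + 5 = 49

49


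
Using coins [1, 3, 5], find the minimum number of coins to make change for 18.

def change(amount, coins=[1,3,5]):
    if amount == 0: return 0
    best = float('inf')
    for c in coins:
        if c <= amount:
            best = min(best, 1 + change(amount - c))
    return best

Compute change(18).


Building up with DP:
change(0) = 0
change(1) = min(1+change(0)=1+0=1) = 1
change(2) = min(1+change(1)=1+1=2) = 2
change(3) = min(1+change(2)=1+2=3, 1+change(0)=1+0=1) = 1
change(4) = min(1+change(3)=1+1=2, 1+change(1)=1+1=2) = 2
change(5) = min(1+change(4)=1+2=3, 1+change(2)=1+2=3, 1+change(0)=1+0=1) = 1
change(6) = min(1+change(5)=1+1=2, 1+change(3)=1+1=2, 1+change(1)=1+1=2) = 2
change(7) = min(1+change(6)=1+2=3, 1+change(4)=1+2=3, 1+change(2)=1+2=3) = 3
change(8) = min(1+change(7)=1+3=4, 1+change(5)=1+1=2, 1+change(3)=1+1=2) = 2
change(9) = min(1+change(8)=1+2=3, 1+change(6)=1+2=3, 1+change(4)=1+2=3) = 3
change(10) = min(1+change(9)=1+3=4, 1+change(7)=1+3=4, 1+change(5)=1+1=2) = 2
change(11) = min(1+change(10)=1+2=3, 1+change(8)=1+2=3, 1+change(6)=1+2=3) = 3
change(12) = min(1+change(11)=1+3=4, 1+change(9)=1+3=4, 1+change(7)=1+3=4) = 4
change(13) = min(1+change(12)=1+4=5, 1+change(10)=1+2=3, 1+change(8)=1+2=3) = 3
change(14) = min(1+change(13)=1+3=4, 1+change(11)=1+3=4, 1+change(9)=1+3=4) = 4
change(15) = min(1+change(14)=1+4=5, 1+change(12)=1+4=5, 1+change(10)=1+2=3) = 3
change(16) = min(1+change(15)=1+3=4, 1+change(13)=1+3=4, 1+change(11)=1+3=4) = 4
change(17) = min(1+change(16)=1+4=5, 1+change(14)=1+4=5, 1+change(12)=1+4=5) = 5
change(18) = min(1+change(17)=1+5=6, 1+change(15)=1+3=4, 1+change(13)=1+3=4) = 4

4


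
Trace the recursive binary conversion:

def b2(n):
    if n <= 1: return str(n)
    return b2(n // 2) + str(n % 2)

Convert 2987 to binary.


b2(2987) = b2(1493) + '1'
b2(1493) = b2(746) + '1'
b2(746) = b2(373) + '0'
b2(373) = b2(186) + '1'
b2(186) = b2(93) + '0'
b2(93) = b2(46) + '1'
b2(46) = b2(23) + '0'
b2(23) = b2(11) + '1'
b2(11) = b2(5) + '1'
b2(5) = b2(2) + '1'
b2(2) = b2(1) + '0'
b2(1) = '1'  (base case)
Concatenating: '1' + '0' + '1' + '1' + '1' + '0' + '1' + '0' + '1' + '0' + '1' + '1' = '101110101011'

101110101011


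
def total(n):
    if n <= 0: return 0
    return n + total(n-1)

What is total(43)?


total(43)
= 43 + 42 + 41 + 40 + 39 + 38 + 37 + 36 + 35 + 34 + 33 + 32 + 31 + 30 + 29 + 28 + 27 + 26 + 25 + 24 + 23 + 22 + 21 + 20 + 19 + 18 + 17 + 16 + 15 + 14 + 13 + 12 + 11 + 10 + 9 + 8 + 7 + 6 + 5 + 4 + 3 + 2 + 1 + total(0)
= 43 + 42 + 41 + 40 + 39 + 38 + 37 + 36 + 35 + 34 + 33 + 32 + 31 + 30 + 29 + 28 + 27 + 26 + 25 + 24 + 23 + 22 + 21 + 20 + 19 + 18 + 17 + 16 + 15 + 14 + 13 + 12 + 11 + 10 + 9 + 8 + 7 + 6 + 5 + 4 + 3 + 2 + 1 + 0
= 946

946


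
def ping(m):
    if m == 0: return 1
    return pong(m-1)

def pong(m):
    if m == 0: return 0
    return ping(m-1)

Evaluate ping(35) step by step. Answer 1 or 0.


ping(35) = pong(34)
pong(34) = ping(33)
ping(33) = pong(32)
pong(32) = ping(31)
ping(31) = pong(30)
pong(30) = ping(29)
ping(29) = pong(28)
pong(28) = ping(27)
ping(27) = pong(26)
pong(26) = ping(25)
ping(25) = pong(24)
pong(24) = ping(23)
ping(23) = pong(22)
pong(22) = ping(21)
ping(21) = pong(20)
pong(20) = ping(19)
ping(19) = pong(18)
pong(18) = ping(17)
ping(17) = pong(16)
pong(16) = ping(15)
ping(15) = pong(14)
pong(14) = ping(13)
ping(13) = pong(12)
pong(12) = ping(11)
ping(11) = pong(10)
pong(10) = ping(9)
ping(9) = pong(8)
pong(8) = ping(7)
ping(7) = pong(6)
pong(6) = ping(5)
ping(5) = pong(4)
pong(4) = ping(3)
ping(3) = pong(2)
pong(2) = ping(1)
ping(1) = pong(0)
pong(0) = 0  (base case)
Result: 0

0


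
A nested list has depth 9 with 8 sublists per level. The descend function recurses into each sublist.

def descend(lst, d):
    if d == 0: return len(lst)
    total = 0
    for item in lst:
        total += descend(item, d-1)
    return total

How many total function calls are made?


At depth 0 (root): 1 call
At depth 1: each of 1 parents calls descend on 8 children = 8 calls
At depth 2: each of 8 parents calls descend on 8 children = 64 calls
At depth 3: each of 64 parents calls descend on 8 children = 512 calls
At depth 4: each of 512 parents calls descend on 8 children = 4096 calls
At depth 5: each of 4096 parents calls descend on 8 children = 32768 calls
At depth 6: each of 32768 parents calls descend on 8 children = 262144 calls
At depth 7: each of 262144 parents calls descend on 8 children = 2097152 calls
At depth 8: each of 2097152 parents calls descend on 8 children = 16777216 calls
At depth 9: each of 16777216 parents calls descend on 8 children = 134217728 calls
Total: 1 + 8 + 64 + 512 + 4096 + 32768 + 262144 + 2097152 + 16777216 + 134217728 = 153391689

153391689


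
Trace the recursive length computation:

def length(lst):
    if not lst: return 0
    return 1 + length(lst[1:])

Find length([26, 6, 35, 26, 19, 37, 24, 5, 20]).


length([26, 6, 35, 26, 19, 37, 24, 5, 20]) = 1 + length([6, 35, 26, 19, 37, 24, 5, 20])
length([6, 35, 26, 19, 37, 24, 5, 20]) = 1 + length([35, 26, 19, 37, 24, 5, 20])
length([35, 26, 19, 37, 24, 5, 20]) = 1 + length([26, 19, 37, 24, 5, 20])
length([26, 19, 37, 24, 5, 20]) = 1 + length([19, 37, 24, 5, 20])
length([19, 37, 24, 5, 20]) = 1 + length([37, 24, 5, 20])
length([37, 24, 5, 20]) = 1 + length([24, 5, 20])
length([24, 5, 20]) = 1 + length([5, 20])
length([5, 20]) = 1 + length([20])
length([20]) = 1 + length([])
length([]) = 0  (base case)
Unwinding: 1 + 1 + 1 + 1 + 1 + 1 + 1 + 1 + 1 + 0 = 9

9


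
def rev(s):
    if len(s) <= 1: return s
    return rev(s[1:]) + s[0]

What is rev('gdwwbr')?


rev('gdwwbr') = rev('dwwbr') + 'g'
rev('dwwbr') = rev('wwbr') + 'd'
rev('wwbr') = rev('wbr') + 'w'
rev('wbr') = rev('br') + 'w'
rev('br') = rev('r') + 'b'
rev('r') = 'r'  (base case)
Concatenating: 'r' + 'b' + 'w' + 'w' + 'd' + 'g' = 'rbwwdg'

rbwwdg


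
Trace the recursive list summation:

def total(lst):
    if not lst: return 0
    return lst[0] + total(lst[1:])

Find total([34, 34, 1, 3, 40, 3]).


total([34, 34, 1, 3, 40, 3]) = 34 + total([34, 1, 3, 40, 3])
total([34, 1, 3, 40, 3]) = 34 + total([1, 3, 40, 3])
total([1, 3, 40, 3]) = 1 + total([3, 40, 3])
total([3, 40, 3]) = 3 + total([40, 3])
total([40, 3]) = 40 + total([3])
total([3]) = 3 + total([])
total([]) = 0  (base case)
Total: 34 + 34 + 1 + 3 + 40 + 3 + 0 = 115

115


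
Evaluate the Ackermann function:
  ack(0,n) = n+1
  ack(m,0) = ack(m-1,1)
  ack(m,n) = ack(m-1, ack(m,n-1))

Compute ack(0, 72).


ack(0, 72) = 73
Result: ack(0, 72) = 73

73


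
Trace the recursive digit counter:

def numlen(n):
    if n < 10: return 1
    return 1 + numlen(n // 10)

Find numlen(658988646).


numlen(658988646) = 1 + numlen(65898864)
numlen(65898864) = 1 + numlen(6589886)
numlen(6589886) = 1 + numlen(658988)
numlen(658988) = 1 + numlen(65898)
numlen(65898) = 1 + numlen(6589)
numlen(6589) = 1 + numlen(658)
numlen(658) = 1 + numlen(65)
numlen(65) = 1 + numlen(6)
numlen(6) = 1  (base case: 6 < 10)
Unwinding: 1 + 1 + 1 + 1 + 1 + 1 + 1 + 1 + 1 = 9

9


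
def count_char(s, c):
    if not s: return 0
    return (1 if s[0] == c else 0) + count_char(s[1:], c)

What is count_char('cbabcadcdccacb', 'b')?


s[0]='c' != 'b' -> 0
s[0]='b' == 'b' -> 1
s[0]='a' != 'b' -> 0
s[0]='b' == 'b' -> 1
s[0]='c' != 'b' -> 0
s[0]='a' != 'b' -> 0
s[0]='d' != 'b' -> 0
s[0]='c' != 'b' -> 0
s[0]='d' != 'b' -> 0
s[0]='c' != 'b' -> 0
s[0]='c' != 'b' -> 0
s[0]='a' != 'b' -> 0
s[0]='c' != 'b' -> 0
s[0]='b' == 'b' -> 1
Sum: 0 + 1 + 0 + 1 + 0 + 0 + 0 + 0 + 0 + 0 + 0 + 0 + 0 + 1 = 3

3


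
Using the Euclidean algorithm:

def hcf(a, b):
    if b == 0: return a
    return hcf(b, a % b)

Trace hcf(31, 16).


hcf(31, 16) = hcf(16, 15)
hcf(16, 15) = hcf(15, 1)
hcf(15, 1) = hcf(1, 0)
hcf(1, 0) = 1  (base case)

1


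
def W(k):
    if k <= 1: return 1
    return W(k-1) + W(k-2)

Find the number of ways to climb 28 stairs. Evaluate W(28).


Building up from base cases:
W(0) = 1
W(1) = 1
W(2) = W(1) + W(0) = 1 + 1 = 2
W(3) = W(2) + W(1) = 2 + 1 = 3
W(4) = W(3) + W(2) = 3 + 2 = 5
W(5) = W(4) + W(3) = 5 + 3 = 8
W(6) = W(5) + W(4) = 8 + 5 = 13
W(7) = W(6) + W(5) = 13 + 8 = 21
W(8) = W(7) + W(6) = 21 + 13 = 34
W(9) = W(8) + W(7) = 34 + 21 = 55
W(10) = W(9) + W(8) = 55 + 34 = 89
W(11) = W(10) + W(9) = 89 + 55 = 144
W(12) = W(11) + W(10) = 144 + 89 = 233
W(13) = W(12) + W(11) = 233 + 144 = 377
W(14) = W(13) + W(12) = 377 + 233 = 610
W(15) = W(14) + W(13) = 610 + 377 = 987
W(16) = W(15) + W(14) = 987 + 610 = 1597
W(17) = W(16) + W(15) = 1597 + 987 = 2584
W(18) = W(17) + W(16) = 2584 + 1597 = 4181
W(19) = W(18) + W(17) = 4181 + 2584 = 6765
W(20) = W(19) + W(18) = 6765 + 4181 = 10946
W(21) = W(20) + W(19) = 10946 + 6765 = 17711
W(22) = W(21) + W(20) = 17711 + 10946 = 28657
W(23) = W(22) + W(21) = 28657 + 17711 = 46368
W(24) = W(23) + W(22) = 46368 + 28657 = 75025
W(25) = W(24) + W(23) = 75025 + 46368 = 121393
W(26) = W(25) + W(24) = 121393 + 75025 = 196418
W(27) = W(26) + W(25) = 196418 + 121393 = 317811
W(28) = W(27) + W(26) = 317811 + 196418 = 514229

514229


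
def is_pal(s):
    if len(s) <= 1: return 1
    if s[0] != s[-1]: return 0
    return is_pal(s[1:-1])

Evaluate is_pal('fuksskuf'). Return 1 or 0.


is_pal('fuksskuf'): s[0]='f' == s[-1]='f' -> check is_pal('ukssku')
is_pal('ukssku'): s[0]='u' == s[-1]='u' -> check is_pal('kssk')
is_pal('kssk'): s[0]='k' == s[-1]='k' -> check is_pal('ss')
is_pal('ss'): s[0]='s' == s[-1]='s' -> check is_pal('')
is_pal(''): len <= 1 -> return 1  (base case)
Result: 1 (palindrome)

1


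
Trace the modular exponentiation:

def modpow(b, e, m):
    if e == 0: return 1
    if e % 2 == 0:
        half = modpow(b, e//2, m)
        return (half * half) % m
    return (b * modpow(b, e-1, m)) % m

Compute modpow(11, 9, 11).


modpow(11, 9, 11): e is odd, compute modpow(11, 8, 11)
  modpow(11, 8, 11): e is even, compute modpow(11, 4, 11)
    modpow(11, 4, 11): e is even, compute modpow(11, 2, 11)
      modpow(11, 2, 11): e is even, compute modpow(11, 1, 11)
        modpow(11, 1, 11): e is odd, compute modpow(11, 0, 11)
          modpow(11, 0, 11) = 1
        (11 * 1) % 11 = 0
      half=0, (0*0) % 11 = 0
    half=0, (0*0) % 11 = 0
  half=0, (0*0) % 11 = 0
(11 * 0) % 11 = 0

0


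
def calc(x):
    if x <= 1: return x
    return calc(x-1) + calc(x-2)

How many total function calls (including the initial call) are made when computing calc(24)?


Let C(n) = total calls for calc(n)
C(0) = 1, C(1) = 1
C(2) = 1 + C(1) + C(0) = 1 + 1 + 1 = 3
C(3) = 1 + C(2) + C(1) = 1 + 3 + 1 = 5
C(4) = 1 + C(3) + C(2) = 1 + 5 + 3 = 9
C(5) = 1 + C(4) + C(3) = 1 + 9 + 5 = 15
C(6) = 1 + C(5) + C(4) = 1 + 15 + 9 = 25
C(7) = 1 + C(6) + C(5) = 1 + 25 + 15 = 41
C(8) = 1 + C(7) + C(6) = 1 + 41 + 25 = 67
C(9) = 1 + C(8) + C(7) = 1 + 67 + 41 = 109
C(10) = 1 + C(9) + C(8) = 1 + 109 + 67 = 177
C(11) = 1 + C(10) + C(9) = 1 + 177 + 109 = 287
C(12) = 1 + C(11) + C(10) = 1 + 287 + 177 = 465
C(13) = 1 + C(12) + C(11) = 1 + 465 + 287 = 753
C(14) = 1 + C(13) + C(12) = 1 + 753 + 465 = 1219
C(15) = 1 + C(14) + C(13) = 1 + 1219 + 753 = 1973
C(16) = 1 + C(15) + C(14) = 1 + 1973 + 1219 = 3193
C(17) = 1 + C(16) + C(15) = 1 + 3193 + 1973 = 5167
C(18) = 1 + C(17) + C(16) = 1 + 5167 + 3193 = 8361
C(19) = 1 + C(18) + C(17) = 1 + 8361 + 5167 = 13529
C(20) = 1 + C(19) + C(18) = 1 + 13529 + 8361 = 21891
C(21) = 1 + C(20) + C(19) = 1 + 21891 + 13529 = 35421
C(22) = 1 + C(21) + C(20) = 1 + 35421 + 21891 = 57313
C(23) = 1 + C(22) + C(21) = 1 + 57313 + 35421 = 92735
C(24) = 1 + C(23) + C(22) = 1 + 92735 + 57313 = 150049

150049


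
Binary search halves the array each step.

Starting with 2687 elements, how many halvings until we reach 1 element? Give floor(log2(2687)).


2687 / 2 = 1343
1343 / 2 = 671
671 / 2 = 335
335 / 2 = 167
167 / 2 = 83
83 / 2 = 41
41 / 2 = 20
20 / 2 = 10
10 / 2 = 5
5 / 2 = 2
2 / 2 = 1
Reached 1 after 11 halvings

11


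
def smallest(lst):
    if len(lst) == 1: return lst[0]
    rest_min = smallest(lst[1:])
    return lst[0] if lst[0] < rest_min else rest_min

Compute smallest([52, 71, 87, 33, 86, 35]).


smallest([52, 71, 87, 33, 86, 35]): compare 52 with smallest([71, 87, 33, 86, 35])
smallest([71, 87, 33, 86, 35]): compare 71 with smallest([87, 33, 86, 35])
smallest([87, 33, 86, 35]): compare 87 with smallest([33, 86, 35])
smallest([33, 86, 35]): compare 33 with smallest([86, 35])
smallest([86, 35]): compare 86 with smallest([35])
smallest([35]) = 35  (base case)
Compare 86 with 35 -> 35
Compare 33 with 35 -> 33
Compare 87 with 33 -> 33
Compare 71 with 33 -> 33
Compare 52 with 33 -> 33

33


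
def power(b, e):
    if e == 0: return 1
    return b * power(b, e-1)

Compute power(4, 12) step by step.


power(4, 12)
= 4 * power(4, 11)
= 4 * 4 * power(4, 10)
= 4 * 4 * 4 * power(4, 9)
= 4 * 4 * 4 * 4 * power(4, 8)
= 4 * 4 * 4 * 4 * 4 * power(4, 7)
= 4 * 4 * 4 * 4 * 4 * 4 * power(4, 6)
= 4 * 4 * 4 * 4 * 4 * 4 * 4 * power(4, 5)
= 4 * 4 * 4 * 4 * 4 * 4 * 4 * 4 * power(4, 4)
= 4 * 4 * 4 * 4 * 4 * 4 * 4 * 4 * 4 * power(4, 3)
= 4 * 4 * 4 * 4 * 4 * 4 * 4 * 4 * 4 * 4 * power(4, 2)
= 4 * 4 * 4 * 4 * 4 * 4 * 4 * 4 * 4 * 4 * 4 * power(4, 1)
= 4 * 4 * 4 * 4 * 4 * 4 * 4 * 4 * 4 * 4 * 4 * 4 * power(4, 0)
= 4 * 4 * 4 * 4 * 4 * 4 * 4 * 4 * 4 * 4 * 4 * 4 * 1
= 16777216

16777216


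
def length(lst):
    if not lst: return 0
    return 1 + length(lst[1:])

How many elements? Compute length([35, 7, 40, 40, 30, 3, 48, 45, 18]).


length([35, 7, 40, 40, 30, 3, 48, 45, 18]) = 1 + length([7, 40, 40, 30, 3, 48, 45, 18])
length([7, 40, 40, 30, 3, 48, 45, 18]) = 1 + length([40, 40, 30, 3, 48, 45, 18])
length([40, 40, 30, 3, 48, 45, 18]) = 1 + length([40, 30, 3, 48, 45, 18])
length([40, 30, 3, 48, 45, 18]) = 1 + length([30, 3, 48, 45, 18])
length([30, 3, 48, 45, 18]) = 1 + length([3, 48, 45, 18])
length([3, 48, 45, 18]) = 1 + length([48, 45, 18])
length([48, 45, 18]) = 1 + length([45, 18])
length([45, 18]) = 1 + length([18])
length([18]) = 1 + length([])
length([]) = 0  (base case)
Unwinding: 1 + 1 + 1 + 1 + 1 + 1 + 1 + 1 + 1 + 0 = 9

9


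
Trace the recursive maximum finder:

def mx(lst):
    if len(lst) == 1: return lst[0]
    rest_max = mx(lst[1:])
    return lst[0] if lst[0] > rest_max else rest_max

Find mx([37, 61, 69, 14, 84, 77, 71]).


mx([37, 61, 69, 14, 84, 77, 71]): compare 37 with mx([61, 69, 14, 84, 77, 71])
mx([61, 69, 14, 84, 77, 71]): compare 61 with mx([69, 14, 84, 77, 71])
mx([69, 14, 84, 77, 71]): compare 69 with mx([14, 84, 77, 71])
mx([14, 84, 77, 71]): compare 14 with mx([84, 77, 71])
mx([84, 77, 71]): compare 84 with mx([77, 71])
mx([77, 71]): compare 77 with mx([71])
mx([71]) = 71  (base case)
Compare 77 with 71 -> 77
Compare 84 with 77 -> 84
Compare 14 with 84 -> 84
Compare 69 with 84 -> 84
Compare 61 with 84 -> 84
Compare 37 with 84 -> 84

84


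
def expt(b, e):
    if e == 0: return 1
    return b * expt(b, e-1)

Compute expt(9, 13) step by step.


expt(9, 13)
= 9 * expt(9, 12)
= 9 * 9 * expt(9, 11)
= 9 * 9 * 9 * expt(9, 10)
= 9 * 9 * 9 * 9 * expt(9, 9)
= 9 * 9 * 9 * 9 * 9 * expt(9, 8)
= 9 * 9 * 9 * 9 * 9 * 9 * expt(9, 7)
= 9 * 9 * 9 * 9 * 9 * 9 * 9 * expt(9, 6)
= 9 * 9 * 9 * 9 * 9 * 9 * 9 * 9 * expt(9, 5)
= 9 * 9 * 9 * 9 * 9 * 9 * 9 * 9 * 9 * expt(9, 4)
= 9 * 9 * 9 * 9 * 9 * 9 * 9 * 9 * 9 * 9 * expt(9, 3)
= 9 * 9 * 9 * 9 * 9 * 9 * 9 * 9 * 9 * 9 * 9 * expt(9, 2)
= 9 * 9 * 9 * 9 * 9 * 9 * 9 * 9 * 9 * 9 * 9 * 9 * expt(9, 1)
= 9 * 9 * 9 * 9 * 9 * 9 * 9 * 9 * 9 * 9 * 9 * 9 * 9 * expt(9, 0)
= 9 * 9 * 9 * 9 * 9 * 9 * 9 * 9 * 9 * 9 * 9 * 9 * 9 * 1
= 2541865828329

2541865828329


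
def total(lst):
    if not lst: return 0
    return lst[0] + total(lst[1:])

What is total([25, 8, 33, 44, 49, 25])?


total([25, 8, 33, 44, 49, 25]) = 25 + total([8, 33, 44, 49, 25])
total([8, 33, 44, 49, 25]) = 8 + total([33, 44, 49, 25])
total([33, 44, 49, 25]) = 33 + total([44, 49, 25])
total([44, 49, 25]) = 44 + total([49, 25])
total([49, 25]) = 49 + total([25])
total([25]) = 25 + total([])
total([]) = 0  (base case)
Total: 25 + 8 + 33 + 44 + 49 + 25 + 0 = 184

184


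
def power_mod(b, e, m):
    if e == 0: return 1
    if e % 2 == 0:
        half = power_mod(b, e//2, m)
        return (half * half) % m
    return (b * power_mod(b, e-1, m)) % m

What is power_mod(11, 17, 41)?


power_mod(11, 17, 41): e is odd, compute power_mod(11, 16, 41)
  power_mod(11, 16, 41): e is even, compute power_mod(11, 8, 41)
    power_mod(11, 8, 41): e is even, compute power_mod(11, 4, 41)
      power_mod(11, 4, 41): e is even, compute power_mod(11, 2, 41)
        power_mod(11, 2, 41): e is even, compute power_mod(11, 1, 41)
          power_mod(11, 1, 41): e is odd, compute power_mod(11, 0, 41)
          power_mod(11, 0, 41) = 1
          (11 * 1) % 41 = 11
        half=11, (11*11) % 41 = 39
      half=39, (39*39) % 41 = 4
    half=4, (4*4) % 41 = 16
  half=16, (16*16) % 41 = 10
(11 * 10) % 41 = 28

28


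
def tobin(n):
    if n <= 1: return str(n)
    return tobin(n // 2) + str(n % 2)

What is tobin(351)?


tobin(351) = tobin(175) + '1'
tobin(175) = tobin(87) + '1'
tobin(87) = tobin(43) + '1'
tobin(43) = tobin(21) + '1'
tobin(21) = tobin(10) + '1'
tobin(10) = tobin(5) + '0'
tobin(5) = tobin(2) + '1'
tobin(2) = tobin(1) + '0'
tobin(1) = '1'  (base case)
Concatenating: '1' + '0' + '1' + '0' + '1' + '1' + '1' + '1' + '1' = '101011111'

101011111


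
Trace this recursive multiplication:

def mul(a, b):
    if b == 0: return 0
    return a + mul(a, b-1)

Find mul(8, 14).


mul(8, 14) = 8 + mul(8, 13)
mul(8, 13) = 8 + mul(8, 12)
mul(8, 12) = 8 + mul(8, 11)
mul(8, 11) = 8 + mul(8, 10)
mul(8, 10) = 8 + mul(8, 9)
mul(8, 9) = 8 + mul(8, 8)
mul(8, 8) = 8 + mul(8, 7)
mul(8, 7) = 8 + mul(8, 6)
mul(8, 6) = 8 + mul(8, 5)
mul(8, 5) = 8 + mul(8, 4)
mul(8, 4) = 8 + mul(8, 3)
mul(8, 3) = 8 + mul(8, 2)
mul(8, 2) = 8 + mul(8, 1)
mul(8, 1) = 8 + mul(8, 0)
mul(8, 0) = 0  (base case)
Total: 8 + 8 + 8 + 8 + 8 + 8 + 8 + 8 + 8 + 8 + 8 + 8 + 8 + 8 + 0 = 112

112


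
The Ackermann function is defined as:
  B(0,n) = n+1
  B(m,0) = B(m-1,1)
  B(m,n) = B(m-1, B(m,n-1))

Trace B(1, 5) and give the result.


B(1, 5) = B(0, B(1, 4))
  B(1, 4) = B(0, B(1, 3))
    B(1, 3) = B(0, B(1, 2))
      B(1, 2) = B(0, B(1, 1))
        B(1, 1) = B(0, B(1, 0))
          B(1, 0) = B(0, 1)
          B(0, 1) = 2
          = B(0, 2)
          B(0, 2) = 3
        = B(0, 3)
        B(0, 3) = 4
      = B(0, 4)
      B(0, 4) = 5
    = B(0, 5)
    B(0, 5) = 6
  = B(0, 6)
  B(0, 6) = 7
Result: B(1, 5) = 7

7


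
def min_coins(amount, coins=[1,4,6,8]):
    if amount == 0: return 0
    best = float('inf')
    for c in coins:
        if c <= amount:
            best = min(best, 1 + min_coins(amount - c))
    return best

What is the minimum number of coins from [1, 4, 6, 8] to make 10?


Building up with DP:
min_coins(0) = 0
min_coins(1) = min(1+min_coins(0)=1+0=1) = 1
min_coins(2) = min(1+min_coins(1)=1+1=2) = 2
min_coins(3) = min(1+min_coins(2)=1+2=3) = 3
min_coins(4) = min(1+min_coins(3)=1+3=4, 1+min_coins(0)=1+0=1) = 1
min_coins(5) = min(1+min_coins(4)=1+1=2, 1+min_coins(1)=1+1=2) = 2
min_coins(6) = min(1+min_coins(5)=1+2=3, 1+min_coins(2)=1+2=3, 1+min_coins(0)=1+0=1) = 1
min_coins(7) = min(1+min_coins(6)=1+1=2, 1+min_coins(3)=1+3=4, 1+min_coins(1)=1+1=2) = 2
min_coins(8) = min(1+min_coins(7)=1+2=3, 1+min_coins(4)=1+1=2, 1+min_coins(2)=1+2=3, 1+min_coins(0)=1+0=1) = 1
min_coins(9) = min(1+min_coins(8)=1+1=2, 1+min_coins(5)=1+2=3, 1+min_coins(3)=1+3=4, 1+min_coins(1)=1+1=2) = 2
min_coins(10) = min(1+min_coins(9)=1+2=3, 1+min_coins(6)=1+1=2, 1+min_coins(4)=1+1=2, 1+min_coins(2)=1+2=3) = 2

2


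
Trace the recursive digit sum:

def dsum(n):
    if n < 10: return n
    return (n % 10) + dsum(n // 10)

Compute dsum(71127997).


dsum(71127997) = 7 + dsum(7112799)
dsum(7112799) = 9 + dsum(711279)
dsum(711279) = 9 + dsum(71127)
dsum(71127) = 7 + dsum(7112)
dsum(7112) = 2 + dsum(711)
dsum(711) = 1 + dsum(71)
dsum(71) = 1 + dsum(7)
dsum(7) = 7  (base case)
Total: 7 + 9 + 9 + 7 + 2 + 1 + 1 + 7 = 43

43


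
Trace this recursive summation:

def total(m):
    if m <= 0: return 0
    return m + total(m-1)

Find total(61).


total(61)
= 61 + 60 + 59 + 58 + 57 + 56 + 55 + 54 + 53 + 52 + 51 + 50 + 49 + 48 + 47 + 46 + 45 + 44 + 43 + 42 + 41 + 40 + 39 + 38 + 37 + 36 + 35 + 34 + 33 + 32 + 31 + 30 + 29 + 28 + 27 + 26 + 25 + 24 + 23 + 22 + 21 + 20 + 19 + 18 + 17 + 16 + 15 + 14 + 13 + 12 + 11 + 10 + 9 + 8 + 7 + 6 + 5 + 4 + 3 + 2 + 1 + total(0)
= 61 + 60 + 59 + 58 + 57 + 56 + 55 + 54 + 53 + 52 + 51 + 50 + 49 + 48 + 47 + 46 + 45 + 44 + 43 + 42 + 41 + 40 + 39 + 38 + 37 + 36 + 35 + 34 + 33 + 32 + 31 + 30 + 29 + 28 + 27 + 26 + 25 + 24 + 23 + 22 + 21 + 20 + 19 + 18 + 17 + 16 + 15 + 14 + 13 + 12 + 11 + 10 + 9 + 8 + 7 + 6 + 5 + 4 + 3 + 2 + 1 + 0
= 1891

1891
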